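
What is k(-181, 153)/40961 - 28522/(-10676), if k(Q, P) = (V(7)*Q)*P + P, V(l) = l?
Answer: -449815103/218649818 ≈ -2.0572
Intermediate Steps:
k(Q, P) = P + 7*P*Q (k(Q, P) = (7*Q)*P + P = 7*P*Q + P = P + 7*P*Q)
k(-181, 153)/40961 - 28522/(-10676) = (153*(1 + 7*(-181)))/40961 - 28522/(-10676) = (153*(1 - 1267))*(1/40961) - 28522*(-1/10676) = (153*(-1266))*(1/40961) + 14261/5338 = -193698*1/40961 + 14261/5338 = -193698/40961 + 14261/5338 = -449815103/218649818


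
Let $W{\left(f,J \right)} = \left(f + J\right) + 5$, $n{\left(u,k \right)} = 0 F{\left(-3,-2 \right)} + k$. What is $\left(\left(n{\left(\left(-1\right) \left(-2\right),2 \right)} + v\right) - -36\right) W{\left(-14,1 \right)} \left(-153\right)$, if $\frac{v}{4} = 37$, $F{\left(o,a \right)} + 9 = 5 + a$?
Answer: $227664$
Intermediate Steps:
$F{\left(o,a \right)} = -4 + a$ ($F{\left(o,a \right)} = -9 + \left(5 + a\right) = -4 + a$)
$v = 148$ ($v = 4 \cdot 37 = 148$)
$n{\left(u,k \right)} = k$ ($n{\left(u,k \right)} = 0 \left(-4 - 2\right) + k = 0 \left(-6\right) + k = 0 + k = k$)
$W{\left(f,J \right)} = 5 + J + f$ ($W{\left(f,J \right)} = \left(J + f\right) + 5 = 5 + J + f$)
$\left(\left(n{\left(\left(-1\right) \left(-2\right),2 \right)} + v\right) - -36\right) W{\left(-14,1 \right)} \left(-153\right) = \left(\left(2 + 148\right) - -36\right) \left(5 + 1 - 14\right) \left(-153\right) = \left(150 + 36\right) \left(-8\right) \left(-153\right) = 186 \left(-8\right) \left(-153\right) = \left(-1488\right) \left(-153\right) = 227664$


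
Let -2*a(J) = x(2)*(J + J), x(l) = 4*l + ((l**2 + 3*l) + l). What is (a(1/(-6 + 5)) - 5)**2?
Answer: 225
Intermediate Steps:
x(l) = l**2 + 8*l (x(l) = 4*l + (l**2 + 4*l) = l**2 + 8*l)
a(J) = -20*J (a(J) = -2*(8 + 2)*(J + J)/2 = -2*10*2*J/2 = -10*2*J = -20*J)
(a(1/(-6 + 5)) - 5)**2 = (-20/(-6 + 5) - 5)**2 = (-20/(-1) - 5)**2 = (-20*(-1) - 5)**2 = (20 - 5)**2 = 15**2 = 225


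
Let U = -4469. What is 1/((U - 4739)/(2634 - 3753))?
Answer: 1119/9208 ≈ 0.12152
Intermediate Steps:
1/((U - 4739)/(2634 - 3753)) = 1/((-4469 - 4739)/(2634 - 3753)) = 1/(-9208/(-1119)) = 1/(-9208*(-1/1119)) = 1/(9208/1119) = 1119/9208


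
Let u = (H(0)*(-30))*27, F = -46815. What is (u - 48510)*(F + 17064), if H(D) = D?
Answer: 1443221010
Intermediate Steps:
u = 0 (u = (0*(-30))*27 = 0*27 = 0)
(u - 48510)*(F + 17064) = (0 - 48510)*(-46815 + 17064) = -48510*(-29751) = 1443221010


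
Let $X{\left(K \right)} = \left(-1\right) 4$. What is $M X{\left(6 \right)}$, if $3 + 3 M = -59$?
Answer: $\frac{248}{3} \approx 82.667$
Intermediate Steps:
$M = - \frac{62}{3}$ ($M = -1 + \frac{1}{3} \left(-59\right) = -1 - \frac{59}{3} = - \frac{62}{3} \approx -20.667$)
$X{\left(K \right)} = -4$
$M X{\left(6 \right)} = \left(- \frac{62}{3}\right) \left(-4\right) = \frac{248}{3}$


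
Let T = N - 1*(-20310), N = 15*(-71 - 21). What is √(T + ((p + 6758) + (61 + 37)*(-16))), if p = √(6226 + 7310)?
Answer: 2*√(6030 + 3*√94) ≈ 155.68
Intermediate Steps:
p = 12*√94 (p = √13536 = 12*√94 ≈ 116.34)
N = -1380 (N = 15*(-92) = -1380)
T = 18930 (T = -1380 - 1*(-20310) = -1380 + 20310 = 18930)
√(T + ((p + 6758) + (61 + 37)*(-16))) = √(18930 + ((12*√94 + 6758) + (61 + 37)*(-16))) = √(18930 + ((6758 + 12*√94) + 98*(-16))) = √(18930 + ((6758 + 12*√94) - 1568)) = √(18930 + (5190 + 12*√94)) = √(24120 + 12*√94)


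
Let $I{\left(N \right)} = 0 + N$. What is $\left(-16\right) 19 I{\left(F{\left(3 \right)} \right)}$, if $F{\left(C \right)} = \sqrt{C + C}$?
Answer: $- 304 \sqrt{6} \approx -744.64$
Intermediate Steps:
$F{\left(C \right)} = \sqrt{2} \sqrt{C}$ ($F{\left(C \right)} = \sqrt{2 C} = \sqrt{2} \sqrt{C}$)
$I{\left(N \right)} = N$
$\left(-16\right) 19 I{\left(F{\left(3 \right)} \right)} = \left(-16\right) 19 \sqrt{2} \sqrt{3} = - 304 \sqrt{6}$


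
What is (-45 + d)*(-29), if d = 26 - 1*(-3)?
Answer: 464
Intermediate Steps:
d = 29 (d = 26 + 3 = 29)
(-45 + d)*(-29) = (-45 + 29)*(-29) = -16*(-29) = 464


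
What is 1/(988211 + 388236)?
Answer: 1/1376447 ≈ 7.2651e-7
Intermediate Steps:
1/(988211 + 388236) = 1/1376447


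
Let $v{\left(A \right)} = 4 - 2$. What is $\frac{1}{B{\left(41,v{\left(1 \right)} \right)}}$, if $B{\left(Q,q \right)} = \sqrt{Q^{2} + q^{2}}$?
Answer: $\frac{\sqrt{1685}}{1685} \approx 0.024361$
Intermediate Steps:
$v{\left(A \right)} = 2$
$\frac{1}{B{\left(41,v{\left(1 \right)} \right)}} = \frac{1}{\sqrt{41^{2} + 2^{2}}} = \frac{1}{\sqrt{1681 + 4}} = \frac{1}{\sqrt{1685}} = \frac{\sqrt{1685}}{1685}$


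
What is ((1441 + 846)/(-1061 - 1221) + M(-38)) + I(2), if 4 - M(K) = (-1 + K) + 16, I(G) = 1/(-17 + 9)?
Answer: 236167/9128 ≈ 25.873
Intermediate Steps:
I(G) = -⅛ (I(G) = 1/(-8) = -⅛)
M(K) = -11 - K (M(K) = 4 - ((-1 + K) + 16) = 4 - (15 + K) = 4 + (-15 - K) = -11 - K)
((1441 + 846)/(-1061 - 1221) + M(-38)) + I(2) = ((1441 + 846)/(-1061 - 1221) + (-11 - 1*(-38))) - ⅛ = (2287/(-2282) + (-11 + 38)) - ⅛ = (2287*(-1/2282) + 27) - ⅛ = (-2287/2282 + 27) - ⅛ = 59327/2282 - ⅛ = 236167/9128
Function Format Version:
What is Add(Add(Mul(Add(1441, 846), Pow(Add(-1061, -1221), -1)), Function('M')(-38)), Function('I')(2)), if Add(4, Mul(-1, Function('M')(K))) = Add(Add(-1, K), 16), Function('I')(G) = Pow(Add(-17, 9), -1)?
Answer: Rational(236167, 9128) ≈ 25.873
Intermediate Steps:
Function('I')(G) = Rational(-1, 8) (Function('I')(G) = Pow(-8, -1) = Rational(-1, 8))
Function('M')(K) = Add(-11, Mul(-1, K)) (Function('M')(K) = Add(4, Mul(-1, Add(Add(-1, K), 16))) = Add(4, Mul(-1, Add(15, K))) = Add(4, Add(-15, Mul(-1, K))) = Add(-11, Mul(-1, K)))
Add(Add(Mul(Add(1441, 846), Pow(Add(-1061, -1221), -1)), Function('M')(-38)), Function('I')(2)) = Add(Add(Mul(Add(1441, 846), Pow(Add(-1061, -1221), -1)), Add(-11, Mul(-1, -38))), Rational(-1, 8)) = Add(Add(Mul(2287, Pow(-2282, -1)), Add(-11, 38)), Rational(-1, 8)) = Add(Add(Mul(2287, Rational(-1, 2282)), 27), Rational(-1, 8)) = Add(Add(Rational(-2287, 2282), 27), Rational(-1, 8)) = Add(Rational(59327, 2282), Rational(-1, 8)) = Rational(236167, 9128)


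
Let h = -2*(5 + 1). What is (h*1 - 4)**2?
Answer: 256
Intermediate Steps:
h = -12 (h = -2*6 = -12)
(h*1 - 4)**2 = (-12*1 - 4)**2 = (-12 - 4)**2 = (-16)**2 = 256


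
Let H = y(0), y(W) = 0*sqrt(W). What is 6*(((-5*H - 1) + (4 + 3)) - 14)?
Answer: -48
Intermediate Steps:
y(W) = 0
H = 0
6*(((-5*H - 1) + (4 + 3)) - 14) = 6*(((-5*0 - 1) + (4 + 3)) - 14) = 6*(((0 - 1) + 7) - 14) = 6*((-1 + 7) - 14) = 6*(6 - 14) = 6*(-8) = -48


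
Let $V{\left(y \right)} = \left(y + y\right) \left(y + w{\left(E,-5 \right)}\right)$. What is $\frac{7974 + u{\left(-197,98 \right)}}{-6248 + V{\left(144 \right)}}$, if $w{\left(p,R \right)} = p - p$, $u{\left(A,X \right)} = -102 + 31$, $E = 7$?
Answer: $\frac{1129}{5032} \approx 0.22436$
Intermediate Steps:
$u{\left(A,X \right)} = -71$
$w{\left(p,R \right)} = 0$
$V{\left(y \right)} = 2 y^{2}$ ($V{\left(y \right)} = \left(y + y\right) \left(y + 0\right) = 2 y y = 2 y^{2}$)
$\frac{7974 + u{\left(-197,98 \right)}}{-6248 + V{\left(144 \right)}} = \frac{7974 - 71}{-6248 + 2 \cdot 144^{2}} = \frac{7903}{-6248 + 2 \cdot 20736} = \frac{7903}{-6248 + 41472} = \frac{7903}{35224} = 7903 \cdot \frac{1}{35224} = \frac{1129}{5032}$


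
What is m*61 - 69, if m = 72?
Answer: 4323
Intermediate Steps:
m*61 - 69 = 72*61 - 69 = 4392 - 69 = 4323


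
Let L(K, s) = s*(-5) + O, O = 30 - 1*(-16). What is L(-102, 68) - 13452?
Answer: -13746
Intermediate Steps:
O = 46 (O = 30 + 16 = 46)
L(K, s) = 46 - 5*s (L(K, s) = s*(-5) + 46 = -5*s + 46 = 46 - 5*s)
L(-102, 68) - 13452 = (46 - 5*68) - 13452 = (46 - 340) - 13452 = -294 - 13452 = -13746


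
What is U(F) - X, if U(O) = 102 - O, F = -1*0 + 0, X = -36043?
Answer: 36145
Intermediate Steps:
F = 0 (F = 0 + 0 = 0)
U(F) - X = (102 - 1*0) - 1*(-36043) = (102 + 0) + 36043 = 102 + 36043 = 36145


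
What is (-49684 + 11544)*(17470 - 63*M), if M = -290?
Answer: -1363123600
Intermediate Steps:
(-49684 + 11544)*(17470 - 63*M) = (-49684 + 11544)*(17470 - 63*(-290)) = -38140*(17470 + 18270) = -38140*35740 = -1363123600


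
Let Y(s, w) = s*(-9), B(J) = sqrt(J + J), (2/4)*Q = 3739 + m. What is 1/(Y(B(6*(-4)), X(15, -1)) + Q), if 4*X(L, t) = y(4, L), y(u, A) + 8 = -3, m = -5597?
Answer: I/(4*(-929*I + 9*sqrt(3))) ≈ -0.00026903 + 4.5143e-6*I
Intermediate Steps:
y(u, A) = -11 (y(u, A) = -8 - 3 = -11)
X(L, t) = -11/4 (X(L, t) = (1/4)*(-11) = -11/4)
Q = -3716 (Q = 2*(3739 - 5597) = 2*(-1858) = -3716)
B(J) = sqrt(2)*sqrt(J) (B(J) = sqrt(2*J) = sqrt(2)*sqrt(J))
Y(s, w) = -9*s
1/(Y(B(6*(-4)), X(15, -1)) + Q) = 1/(-9*sqrt(2)*sqrt(6*(-4)) - 3716) = 1/(-9*sqrt(2)*sqrt(-24) - 3716) = 1/(-9*sqrt(2)*2*I*sqrt(6) - 3716) = 1/(-36*I*sqrt(3) - 3716) = 1/(-3716 - 36*I*sqrt(3))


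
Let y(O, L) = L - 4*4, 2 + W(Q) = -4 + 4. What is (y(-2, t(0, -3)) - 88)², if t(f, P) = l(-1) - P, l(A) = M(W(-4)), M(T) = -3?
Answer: 10816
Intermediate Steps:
W(Q) = -2 (W(Q) = -2 + (-4 + 4) = -2 + 0 = -2)
l(A) = -3
t(f, P) = -3 - P
y(O, L) = -16 + L (y(O, L) = L - 16 = -16 + L)
(y(-2, t(0, -3)) - 88)² = ((-16 + (-3 - 1*(-3))) - 88)² = ((-16 + (-3 + 3)) - 88)² = ((-16 + 0) - 88)² = (-16 - 88)² = (-104)² = 10816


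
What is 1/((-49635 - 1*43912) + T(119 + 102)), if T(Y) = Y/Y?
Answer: -1/93546 ≈ -1.0690e-5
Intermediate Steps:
T(Y) = 1
1/((-49635 - 1*43912) + T(119 + 102)) = 1/((-49635 - 1*43912) + 1) = 1/((-49635 - 43912) + 1) = 1/(-93547 + 1) = 1/(-93546) = -1/93546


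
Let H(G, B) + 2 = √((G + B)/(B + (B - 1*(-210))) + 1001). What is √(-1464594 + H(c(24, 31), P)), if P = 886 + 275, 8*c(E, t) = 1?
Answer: √(-9389560106304 + 1266*√25681499970)/2532 ≈ 1210.2*I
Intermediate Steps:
c(E, t) = ⅛ (c(E, t) = (⅛)*1 = ⅛)
P = 1161
H(G, B) = -2 + √(1001 + (B + G)/(210 + 2*B)) (H(G, B) = -2 + √((G + B)/(B + (B - 1*(-210))) + 1001) = -2 + √((B + G)/(B + (B + 210)) + 1001) = -2 + √((B + G)/(B + (210 + B)) + 1001) = -2 + √((B + G)/(210 + 2*B) + 1001) = -2 + √(1001 + (B + G)/(210 + 2*B)))
√(-1464594 + H(c(24, 31), P)) = √(-1464594 + (-2 + √2*√((210210 + ⅛ + 2003*1161)/(105 + 1161))/2)) = √(-1464594 + (-2 + √2*√((210210 + ⅛ + 2325483)/1266)/2)) = √(-1464594 + (-2 + √2*√((1/1266)*(20285545/8))/2)) = √(-1464594 + (-2 + √2*√(20285545/10128)/2)) = √(-1464594 + (-2 + √2*(√12840749985/2532)/2)) = √(-1464594 + (-2 + √25681499970/5064)) = √(-1464596 + √25681499970/5064)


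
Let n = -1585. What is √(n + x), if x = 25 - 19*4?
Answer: 2*I*√409 ≈ 40.448*I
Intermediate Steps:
x = -51 (x = 25 - 76 = -51)
√(n + x) = √(-1585 - 51) = √(-1636) = 2*I*√409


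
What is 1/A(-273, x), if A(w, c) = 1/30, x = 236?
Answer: 30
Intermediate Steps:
A(w, c) = 1/30
1/A(-273, x) = 1/(1/30) = 30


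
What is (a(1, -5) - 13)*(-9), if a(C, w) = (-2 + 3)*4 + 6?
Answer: 27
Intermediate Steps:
a(C, w) = 10 (a(C, w) = 1*4 + 6 = 4 + 6 = 10)
(a(1, -5) - 13)*(-9) = (10 - 13)*(-9) = -3*(-9) = 27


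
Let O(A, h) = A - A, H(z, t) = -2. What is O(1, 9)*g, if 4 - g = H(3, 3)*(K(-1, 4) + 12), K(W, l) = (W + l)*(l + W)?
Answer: 0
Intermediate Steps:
O(A, h) = 0
K(W, l) = (W + l)**2 (K(W, l) = (W + l)*(W + l) = (W + l)**2)
g = 46 (g = 4 - (-2)*((-1 + 4)**2 + 12) = 4 - (-2)*(3**2 + 12) = 4 - (-2)*(9 + 12) = 4 - (-2)*21 = 4 - 1*(-42) = 4 + 42 = 46)
O(1, 9)*g = 0*46 = 0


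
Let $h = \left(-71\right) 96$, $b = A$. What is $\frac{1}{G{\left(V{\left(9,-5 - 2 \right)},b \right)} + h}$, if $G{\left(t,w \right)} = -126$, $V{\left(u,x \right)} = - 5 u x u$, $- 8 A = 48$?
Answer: $- \frac{1}{6942} \approx -0.00014405$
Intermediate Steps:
$A = -6$ ($A = \left(- \frac{1}{8}\right) 48 = -6$)
$b = -6$
$h = -6816$
$V{\left(u,x \right)} = - 5 x u^{2}$ ($V{\left(u,x \right)} = - 5 u x u = - 5 x u^{2}$)
$\frac{1}{G{\left(V{\left(9,-5 - 2 \right)},b \right)} + h} = \frac{1}{-126 - 6816} = \frac{1}{-6942} = - \frac{1}{6942}$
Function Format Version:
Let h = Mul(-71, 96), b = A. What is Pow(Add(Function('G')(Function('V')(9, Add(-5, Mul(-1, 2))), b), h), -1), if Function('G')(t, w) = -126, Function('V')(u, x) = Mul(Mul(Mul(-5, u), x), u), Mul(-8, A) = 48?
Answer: Rational(-1, 6942) ≈ -0.00014405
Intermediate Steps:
A = -6 (A = Mul(Rational(-1, 8), 48) = -6)
b = -6
h = -6816
Function('V')(u, x) = Mul(-5, x, Pow(u, 2)) (Function('V')(u, x) = Mul(Mul(-5, u, x), u) = Mul(-5, x, Pow(u, 2)))
Pow(Add(Function('G')(Function('V')(9, Add(-5, Mul(-1, 2))), b), h), -1) = Pow(Add(-126, -6816), -1) = Pow(-6942, -1) = Rational(-1, 6942)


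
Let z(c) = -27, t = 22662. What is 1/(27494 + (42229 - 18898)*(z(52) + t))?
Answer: 1/528124679 ≈ 1.8935e-9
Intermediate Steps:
1/(27494 + (42229 - 18898)*(z(52) + t)) = 1/(27494 + (42229 - 18898)*(-27 + 22662)) = 1/(27494 + 23331*22635) = 1/(27494 + 528097185) = 1/528124679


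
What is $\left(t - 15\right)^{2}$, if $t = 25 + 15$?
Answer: $625$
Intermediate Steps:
$t = 40$
$\left(t - 15\right)^{2} = \left(40 - 15\right)^{2} = 25^{2} = 625$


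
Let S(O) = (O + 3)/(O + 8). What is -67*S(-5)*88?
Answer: 11792/3 ≈ 3930.7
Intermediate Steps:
S(O) = (3 + O)/(8 + O)
-67*S(-5)*88 = -67*(3 - 5)/(8 - 5)*88 = -67*(-2)/3*88 = -67*(-⅔)*88 = (134/3)*88 = 11792/3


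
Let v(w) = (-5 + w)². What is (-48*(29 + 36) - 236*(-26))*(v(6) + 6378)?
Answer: 19239064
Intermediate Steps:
(-48*(29 + 36) - 236*(-26))*(v(6) + 6378) = (-48*(29 + 36) - 236*(-26))*((-5 + 6)² + 6378) = (-48*65 + 6136)*(1² + 6378) = (-3120 + 6136)*(1 + 6378) = 3016*6379 = 19239064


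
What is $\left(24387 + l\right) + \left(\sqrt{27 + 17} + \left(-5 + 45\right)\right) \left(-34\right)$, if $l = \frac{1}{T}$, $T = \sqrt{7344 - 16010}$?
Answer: $23027 - 68 \sqrt{11} - \frac{i \sqrt{8666}}{8666} \approx 22801.0 - 0.010742 i$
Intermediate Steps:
$T = i \sqrt{8666}$ ($T = \sqrt{-8666} = i \sqrt{8666} \approx 93.091 i$)
$l = - \frac{i \sqrt{8666}}{8666}$ ($l = \frac{1}{i \sqrt{8666}} = - \frac{i \sqrt{8666}}{8666} \approx - 0.010742 i$)
$\left(24387 + l\right) + \left(\sqrt{27 + 17} + \left(-5 + 45\right)\right) \left(-34\right) = \left(24387 - \frac{i \sqrt{8666}}{8666}\right) + \left(\sqrt{27 + 17} + \left(-5 + 45\right)\right) \left(-34\right) = \left(24387 - \frac{i \sqrt{8666}}{8666}\right) + \left(\sqrt{44} + 40\right) \left(-34\right) = \left(24387 - \frac{i \sqrt{8666}}{8666}\right) + \left(2 \sqrt{11} + 40\right) \left(-34\right) = \left(24387 - \frac{i \sqrt{8666}}{8666}\right) + \left(40 + 2 \sqrt{11}\right) \left(-34\right) = \left(24387 - \frac{i \sqrt{8666}}{8666}\right) - \left(1360 + 68 \sqrt{11}\right) = 23027 - 68 \sqrt{11} - \frac{i \sqrt{8666}}{8666}$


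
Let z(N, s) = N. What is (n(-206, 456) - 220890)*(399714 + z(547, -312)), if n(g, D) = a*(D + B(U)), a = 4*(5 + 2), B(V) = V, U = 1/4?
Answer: -83300318015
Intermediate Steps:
U = 1/4 (U = 1*(1/4) = 1/4 ≈ 0.25000)
a = 28 (a = 4*7 = 28)
n(g, D) = 7 + 28*D (n(g, D) = 28*(D + 1/4) = 28*(1/4 + D) = 7 + 28*D)
(n(-206, 456) - 220890)*(399714 + z(547, -312)) = ((7 + 28*456) - 220890)*(399714 + 547) = ((7 + 12768) - 220890)*400261 = (12775 - 220890)*400261 = -208115*400261 = -83300318015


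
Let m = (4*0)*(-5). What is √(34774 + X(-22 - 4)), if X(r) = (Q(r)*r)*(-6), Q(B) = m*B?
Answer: √34774 ≈ 186.48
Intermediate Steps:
m = 0 (m = 0*(-5) = 0)
Q(B) = 0 (Q(B) = 0*B = 0)
X(r) = 0 (X(r) = (0*r)*(-6) = 0*(-6) = 0)
√(34774 + X(-22 - 4)) = √(34774 + 0) = √34774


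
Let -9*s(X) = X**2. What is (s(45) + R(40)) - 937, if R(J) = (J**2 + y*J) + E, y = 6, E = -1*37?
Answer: 641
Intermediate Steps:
E = -37
s(X) = -X**2/9
R(J) = -37 + J**2 + 6*J (R(J) = (J**2 + 6*J) - 37 = -37 + J**2 + 6*J)
(s(45) + R(40)) - 937 = (-1/9*45**2 + (-37 + 40**2 + 6*40)) - 937 = (-1/9*2025 + (-37 + 1600 + 240)) - 937 = (-225 + 1803) - 937 = 1578 - 937 = 641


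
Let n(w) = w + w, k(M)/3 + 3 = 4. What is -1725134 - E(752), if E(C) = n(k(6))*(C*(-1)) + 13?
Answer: -1720635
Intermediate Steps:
k(M) = 3 (k(M) = -9 + 3*4 = -9 + 12 = 3)
n(w) = 2*w
E(C) = 13 - 6*C (E(C) = (2*3)*(C*(-1)) + 13 = 6*(-C) + 13 = -6*C + 13 = 13 - 6*C)
-1725134 - E(752) = -1725134 - (13 - 6*752) = -1725134 - (13 - 4512) = -1725134 - 1*(-4499) = -1725134 + 4499 = -1720635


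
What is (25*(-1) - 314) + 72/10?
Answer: -1659/5 ≈ -331.80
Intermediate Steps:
(25*(-1) - 314) + 72/10 = (-25 - 314) + 72*(1/10) = -339 + 36/5 = -1659/5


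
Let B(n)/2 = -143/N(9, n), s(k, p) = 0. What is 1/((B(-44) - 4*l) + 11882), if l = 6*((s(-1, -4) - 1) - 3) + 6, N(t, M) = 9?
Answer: 9/107300 ≈ 8.3877e-5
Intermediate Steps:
l = -18 (l = 6*((0 - 1) - 3) + 6 = 6*(-1 - 3) + 6 = 6*(-4) + 6 = -24 + 6 = -18)
B(n) = -286/9 (B(n) = 2*(-143/9) = -286/9)
1/((B(-44) - 4*l) + 11882) = 1/((-286/9 - 4*(-18)) + 11882) = 1/((-286/9 + 72) + 11882) = 1/(362/9 + 11882) = 1/(107300/9) = 9/107300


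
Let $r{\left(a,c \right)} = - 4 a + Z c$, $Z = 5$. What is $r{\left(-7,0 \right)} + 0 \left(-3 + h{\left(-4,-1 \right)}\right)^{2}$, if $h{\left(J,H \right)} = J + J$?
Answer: $28$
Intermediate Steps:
$h{\left(J,H \right)} = 2 J$
$r{\left(a,c \right)} = - 4 a + 5 c$
$r{\left(-7,0 \right)} + 0 \left(-3 + h{\left(-4,-1 \right)}\right)^{2} = \left(\left(-4\right) \left(-7\right) + 5 \cdot 0\right) + 0 \left(-3 + 2 \left(-4\right)\right)^{2} = \left(28 + 0\right) + 0 \left(-3 - 8\right)^{2} = 28 + 0 \left(-11\right)^{2} = 28 + 0 \cdot 121 = 28 + 0 = 28$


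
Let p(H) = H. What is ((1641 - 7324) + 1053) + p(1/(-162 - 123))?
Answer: -1319551/285 ≈ -4630.0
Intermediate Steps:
((1641 - 7324) + 1053) + p(1/(-162 - 123)) = ((1641 - 7324) + 1053) + 1/(-162 - 123) = (-5683 + 1053) + 1/(-285) = -4630 - 1/285 = -1319551/285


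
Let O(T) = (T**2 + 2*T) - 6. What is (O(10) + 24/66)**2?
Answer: 1582564/121 ≈ 13079.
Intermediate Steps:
O(T) = -6 + T**2 + 2*T
(O(10) + 24/66)**2 = ((-6 + 10**2 + 2*10) + 24/66)**2 = ((-6 + 100 + 20) + 24*(1/66))**2 = (114 + 4/11)**2 = (1258/11)**2 = 1582564/121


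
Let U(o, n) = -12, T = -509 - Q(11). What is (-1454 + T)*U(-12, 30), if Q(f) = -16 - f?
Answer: 23232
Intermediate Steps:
T = -482 (T = -509 - (-16 - 1*11) = -509 - (-16 - 11) = -509 - 1*(-27) = -509 + 27 = -482)
(-1454 + T)*U(-12, 30) = (-1454 - 482)*(-12) = -1936*(-12) = 23232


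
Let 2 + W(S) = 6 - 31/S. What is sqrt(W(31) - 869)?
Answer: I*sqrt(866) ≈ 29.428*I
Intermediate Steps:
W(S) = 4 - 31/S (W(S) = -2 + (6 - 31/S) = 4 - 31/S)
sqrt(W(31) - 869) = sqrt((4 - 31/31) - 869) = sqrt((4 - 31*1/31) - 869) = sqrt((4 - 1) - 869) = sqrt(3 - 869) = sqrt(-866) = I*sqrt(866)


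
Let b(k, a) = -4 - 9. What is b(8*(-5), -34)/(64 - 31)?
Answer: -13/33 ≈ -0.39394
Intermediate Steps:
b(k, a) = -13
b(8*(-5), -34)/(64 - 31) = -13/(64 - 31) = -13/33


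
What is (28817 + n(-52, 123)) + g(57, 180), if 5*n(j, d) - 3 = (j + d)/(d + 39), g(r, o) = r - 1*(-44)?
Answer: 23424137/810 ≈ 28919.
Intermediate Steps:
g(r, o) = 44 + r (g(r, o) = r + 44 = 44 + r)
n(j, d) = 3/5 + (d + j)/(5*(39 + d)) (n(j, d) = 3/5 + ((j + d)/(d + 39))/5 = 3/5 + ((d + j)/(39 + d))/5 = 3/5 + (d + j)/(5*(39 + d)))
(28817 + n(-52, 123)) + g(57, 180) = (28817 + (117 - 52 + 4*123)/(5*(39 + 123))) + (44 + 57) = (28817 + (1/5)*(117 - 52 + 492)/162) + 101 = (28817 + (1/5)*(1/162)*557) + 101 = (28817 + 557/810) + 101 = 23342327/810 + 101 = 23424137/810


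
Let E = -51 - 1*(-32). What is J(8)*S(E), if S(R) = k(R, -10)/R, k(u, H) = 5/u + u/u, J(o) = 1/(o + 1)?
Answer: -14/3249 ≈ -0.0043090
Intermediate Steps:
J(o) = 1/(1 + o)
E = -19 (E = -51 + 32 = -19)
k(u, H) = 1 + 5/u (k(u, H) = 5/u + 1 = 1 + 5/u)
S(R) = (5 + R)/R² (S(R) = ((5 + R)/R)/R = (5 + R)/R²)
J(8)*S(E) = ((5 - 19)/(-19)²)/(1 + 8) = ((1/361)*(-14))/9 = (⅑)*(-14/361) = -14/3249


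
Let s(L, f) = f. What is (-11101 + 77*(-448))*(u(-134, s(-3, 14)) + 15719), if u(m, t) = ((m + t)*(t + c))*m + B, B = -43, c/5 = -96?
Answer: 340956309588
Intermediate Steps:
c = -480 (c = 5*(-96) = -480)
u(m, t) = -43 + m*(-480 + t)*(m + t) (u(m, t) = ((m + t)*(t - 480))*m - 43 = ((m + t)*(-480 + t))*m - 43 = ((-480 + t)*(m + t))*m - 43 = m*(-480 + t)*(m + t) - 43 = -43 + m*(-480 + t)*(m + t))
(-11101 + 77*(-448))*(u(-134, s(-3, 14)) + 15719) = (-11101 + 77*(-448))*((-43 - 480*(-134)² - 134*14² + 14*(-134)² - 480*(-134)*14) + 15719) = (-11101 - 34496)*((-43 - 480*17956 - 134*196 + 14*17956 + 900480) + 15719) = -45597*((-43 - 8618880 - 26264 + 251384 + 900480) + 15719) = -45597*(-7493323 + 15719) = -45597*(-7477604) = 340956309588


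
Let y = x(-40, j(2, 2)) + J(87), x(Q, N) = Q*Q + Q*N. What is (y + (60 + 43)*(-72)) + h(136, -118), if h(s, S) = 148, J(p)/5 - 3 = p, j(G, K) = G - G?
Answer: -5218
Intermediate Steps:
j(G, K) = 0
J(p) = 15 + 5*p
x(Q, N) = Q² + N*Q
y = 2050 (y = -40*(0 - 40) + (15 + 5*87) = -40*(-40) + (15 + 435) = 1600 + 450 = 2050)
(y + (60 + 43)*(-72)) + h(136, -118) = (2050 + (60 + 43)*(-72)) + 148 = (2050 + 103*(-72)) + 148 = (2050 - 7416) + 148 = -5366 + 148 = -5218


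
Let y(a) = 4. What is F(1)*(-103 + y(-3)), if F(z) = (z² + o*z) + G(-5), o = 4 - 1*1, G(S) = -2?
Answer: -198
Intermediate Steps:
o = 3 (o = 4 - 1 = 3)
F(z) = -2 + z² + 3*z (F(z) = (z² + 3*z) - 2 = -2 + z² + 3*z)
F(1)*(-103 + y(-3)) = (-2 + 1² + 3*1)*(-103 + 4) = (-2 + 1 + 3)*(-99) = 2*(-99) = -198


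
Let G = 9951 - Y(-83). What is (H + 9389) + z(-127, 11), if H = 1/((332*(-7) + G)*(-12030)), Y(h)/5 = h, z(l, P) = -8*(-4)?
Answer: 911437094459/96745260 ≈ 9421.0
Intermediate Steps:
z(l, P) = 32
Y(h) = 5*h
G = 10366 (G = 9951 - 5*(-83) = 9951 - 1*(-415) = 9951 + 415 = 10366)
H = -1/96745260 (H = 1/((332*(-7) + 10366)*(-12030)) = -1/12030/(-2324 + 10366) = -1/12030/8042 = (1/8042)*(-1/12030) = -1/96745260 ≈ -1.0336e-8)
(H + 9389) + z(-127, 11) = (-1/96745260 + 9389) + 32 = 908341246139/96745260 + 32 = 911437094459/96745260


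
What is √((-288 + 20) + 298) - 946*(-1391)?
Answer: 1315886 + √30 ≈ 1.3159e+6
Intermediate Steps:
√((-288 + 20) + 298) - 946*(-1391) = √(-268 + 298) + 1315886 = √30 + 1315886 = 1315886 + √30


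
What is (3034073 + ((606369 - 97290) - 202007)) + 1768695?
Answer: 5109840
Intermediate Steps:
(3034073 + ((606369 - 97290) - 202007)) + 1768695 = (3034073 + (509079 - 202007)) + 1768695 = (3034073 + 307072) + 1768695 = 3341145 + 1768695 = 5109840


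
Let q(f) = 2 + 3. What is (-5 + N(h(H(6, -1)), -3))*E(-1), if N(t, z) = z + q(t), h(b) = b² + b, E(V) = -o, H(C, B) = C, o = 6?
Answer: 18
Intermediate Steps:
E(V) = -6 (E(V) = -1*6 = -6)
q(f) = 5
h(b) = b + b²
N(t, z) = 5 + z (N(t, z) = z + 5 = 5 + z)
(-5 + N(h(H(6, -1)), -3))*E(-1) = (-5 + (5 - 3))*(-6) = (-5 + 2)*(-6) = -3*(-6) = 18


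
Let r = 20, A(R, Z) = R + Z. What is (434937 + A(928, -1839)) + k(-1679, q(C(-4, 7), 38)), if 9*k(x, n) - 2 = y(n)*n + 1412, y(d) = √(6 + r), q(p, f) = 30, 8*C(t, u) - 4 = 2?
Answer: 3907648/9 + 10*√26/3 ≈ 4.3420e+5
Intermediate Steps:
C(t, u) = ¾ (C(t, u) = ½ + (⅛)*2 = ½ + ¼ = ¾)
y(d) = √26 (y(d) = √(6 + 20) = √26)
k(x, n) = 1414/9 + n*√26/9 (k(x, n) = 2/9 + (√26*n + 1412)/9 = 2/9 + (n*√26 + 1412)/9 = 2/9 + (1412 + n*√26)/9 = 2/9 + (1412/9 + n*√26/9) = 1414/9 + n*√26/9)
(434937 + A(928, -1839)) + k(-1679, q(C(-4, 7), 38)) = (434937 + (928 - 1839)) + (1414/9 + (⅑)*30*√26) = (434937 - 911) + (1414/9 + 10*√26/3) = 434026 + (1414/9 + 10*√26/3) = 3907648/9 + 10*√26/3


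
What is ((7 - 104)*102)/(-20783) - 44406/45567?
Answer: -52450000/105224329 ≈ -0.49846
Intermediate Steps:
((7 - 104)*102)/(-20783) - 44406/45567 = -97*102*(-1/20783) - 44406*1/45567 = -9894*(-1/20783) - 4934/5063 = 9894/20783 - 4934/5063 = -52450000/105224329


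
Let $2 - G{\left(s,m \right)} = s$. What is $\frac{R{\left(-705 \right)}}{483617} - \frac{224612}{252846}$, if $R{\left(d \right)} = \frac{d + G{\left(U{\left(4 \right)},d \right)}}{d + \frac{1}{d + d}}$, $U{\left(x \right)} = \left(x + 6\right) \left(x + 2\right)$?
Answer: $- \frac{53989846215162812}{60776588274965541} \approx -0.88833$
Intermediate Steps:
$U{\left(x \right)} = \left(2 + x\right) \left(6 + x\right)$ ($U{\left(x \right)} = \left(6 + x\right) \left(2 + x\right) = \left(2 + x\right) \left(6 + x\right)$)
$G{\left(s,m \right)} = 2 - s$
$R{\left(d \right)} = \frac{-58 + d}{d + \frac{1}{2 d}}$ ($R{\left(d \right)} = \frac{d - \left(26 + 32\right)}{d + \frac{1}{d + d}} = \frac{d + \left(2 - \left(12 + 16 + 32\right)\right)}{d + \frac{1}{2 d}} = \frac{d + \left(2 - 60\right)}{d + \frac{1}{2 d}} = \frac{d - 58}{d + \frac{1}{2 d}} = \frac{-58 + d}{d + \frac{1}{2 d}}$)
$\frac{R{\left(-705 \right)}}{483617} - \frac{224612}{252846} = \frac{2 \left(-705\right) \frac{1}{1 + 2 \left(-705\right)^{2}} \left(-58 - 705\right)}{483617} - \frac{224612}{252846} = 2 \left(-705\right) \frac{1}{1 + 2 \cdot 497025} \left(-763\right) \frac{1}{483617} - \frac{112306}{126423} = 2 \left(-705\right) \frac{1}{1 + 994050} \left(-763\right) \frac{1}{483617} - \frac{112306}{126423} = 2 \left(-705\right) \frac{1}{994051} \left(-763\right) \frac{1}{483617} - \frac{112306}{126423} = \frac{1075830}{994051} \cdot \frac{1}{483617} - \frac{112306}{126423} = \frac{1075830}{480739962467} - \frac{112306}{126423} = - \frac{53989846215162812}{60776588274965541}$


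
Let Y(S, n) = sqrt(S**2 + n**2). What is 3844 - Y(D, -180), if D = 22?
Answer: 3844 - 2*sqrt(8221) ≈ 3662.7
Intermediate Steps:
3844 - Y(D, -180) = 3844 - sqrt(22**2 + (-180)**2) = 3844 - sqrt(484 + 32400) = 3844 - sqrt(32884) = 3844 - 2*sqrt(8221)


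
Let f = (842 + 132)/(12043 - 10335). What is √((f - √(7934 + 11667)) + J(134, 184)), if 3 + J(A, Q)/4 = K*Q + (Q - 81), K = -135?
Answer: √(-72172695462 - 729316*√19601)/854 ≈ 314.8*I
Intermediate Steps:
f = 487/854 (f = 974/1708 = 974*(1/1708) = 487/854 ≈ 0.57026)
J(A, Q) = -336 - 536*Q (J(A, Q) = -12 + 4*(-135*Q + (Q - 81)) = -12 + 4*(-135*Q + (-81 + Q)) = -12 + 4*(-81 - 134*Q) = -12 + (-324 - 536*Q) = -336 - 536*Q)
√((f - √(7934 + 11667)) + J(134, 184)) = √((487/854 - √(7934 + 11667)) + (-336 - 536*184)) = √((487/854 - √19601) + (-336 - 98624)) = √((487/854 - √19601) - 98960) = √(-84511353/854 - √19601)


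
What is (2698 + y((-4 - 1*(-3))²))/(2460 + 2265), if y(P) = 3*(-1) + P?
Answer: 2696/4725 ≈ 0.57058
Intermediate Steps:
y(P) = -3 + P
(2698 + y((-4 - 1*(-3))²))/(2460 + 2265) = (2698 + (-3 + (-4 - 1*(-3))²))/(2460 + 2265) = (2698 + (-3 + (-4 + 3)²))/4725 = (2698 + (-3 + (-1)²))*(1/4725) = (2698 + (-3 + 1))*(1/4725) = (2698 - 2)*(1/4725) = 2696*(1/4725) = 2696/4725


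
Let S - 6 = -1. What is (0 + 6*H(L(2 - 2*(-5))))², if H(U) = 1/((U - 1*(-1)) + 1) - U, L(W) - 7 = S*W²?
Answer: 1123523681296/59049 ≈ 1.9027e+7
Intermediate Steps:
S = 5 (S = 6 - 1 = 5)
L(W) = 7 + 5*W²
H(U) = 1/(2 + U) - U (H(U) = 1/((U + 1) + 1) - U = 1/((1 + U) + 1) - U = 1/(2 + U) - U)
(0 + 6*H(L(2 - 2*(-5))))² = (0 + 6*((1 - (7 + 5*(2 - 2*(-5))²)² - 2*(7 + 5*(2 - 2*(-5))²))/(2 + (7 + 5*(2 - 2*(-5))²))))² = (0 + 6*((1 - (7 + 5*(2 + 10)²)² - 2*(7 + 5*(2 + 10)²))/(2 + (7 + 5*(2 + 10)²))))² = (0 + 6*((1 - (7 + 5*12²)² - 2*(7 + 5*12²))/(2 + (7 + 5*12²))))² = (0 + 6*((1 - (7 + 5*144)² - 2*(7 + 5*144))/(2 + (7 + 5*144))))² = (0 + 6*((1 - (7 + 720)² - 2*(7 + 720))/(2 + (7 + 720))))² = (0 + 6*((1 - 1*727² - 2*727)/(2 + 727)))² = (0 + 6*((1 - 1*528529 - 1454)/729))² = (0 + 6*((1 - 528529 - 1454)/729))² = (0 + 6*((1/729)*(-529982)))² = (0 + 6*(-529982/729))² = (0 - 1059964/243)² = (-1059964/243)² = 1123523681296/59049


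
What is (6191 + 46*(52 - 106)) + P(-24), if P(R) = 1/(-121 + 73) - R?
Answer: 179087/48 ≈ 3731.0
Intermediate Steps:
P(R) = -1/48 - R (P(R) = 1/(-48) - R = -1/48 - R)
(6191 + 46*(52 - 106)) + P(-24) = (6191 + 46*(52 - 106)) + (-1/48 - 1*(-24)) = (6191 + 46*(-54)) + (-1/48 + 24) = (6191 - 2484) + 1151/48 = 3707 + 1151/48 = 179087/48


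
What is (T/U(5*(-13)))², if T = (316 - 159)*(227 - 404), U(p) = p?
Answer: 772228521/4225 ≈ 1.8278e+5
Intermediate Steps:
T = -27789 (T = 157*(-177) = -27789)
(T/U(5*(-13)))² = (-27789/(5*(-13)))² = (-27789/(-65))² = (-27789*(-1/65))² = (27789/65)² = 772228521/4225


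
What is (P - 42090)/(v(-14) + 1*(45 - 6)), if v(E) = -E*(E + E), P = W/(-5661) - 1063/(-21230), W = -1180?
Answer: 5058472663657/42424609590 ≈ 119.23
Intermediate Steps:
P = 31069043/120183030 (P = -1180/(-5661) - 1063/(-21230) = -1180*(-1/5661) - 1063*(-1/21230) = 1180/5661 + 1063/21230 = 31069043/120183030 ≈ 0.25851)
v(E) = -2*E² (v(E) = -E*2*E = -2*E²)
(P - 42090)/(v(-14) + 1*(45 - 6)) = (31069043/120183030 - 42090)/(-2*(-14)² + 1*(45 - 6)) = -5058472663657/(120183030*(-2*196 + 1*39)) = -5058472663657/(120183030*(-392 + 39)) = -5058472663657/120183030/(-353) = -5058472663657/120183030*(-1/353) = 5058472663657/42424609590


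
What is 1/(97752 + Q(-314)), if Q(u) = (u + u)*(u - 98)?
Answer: 1/356488 ≈ 2.8051e-6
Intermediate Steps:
Q(u) = 2*u*(-98 + u) (Q(u) = (2*u)*(-98 + u) = 2*u*(-98 + u))
1/(97752 + Q(-314)) = 1/(97752 + 2*(-314)*(-98 - 314)) = 1/(97752 + 2*(-314)*(-412)) = 1/(97752 + 258736) = 1/356488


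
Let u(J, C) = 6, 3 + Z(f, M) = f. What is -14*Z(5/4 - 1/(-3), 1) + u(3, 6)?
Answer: 155/6 ≈ 25.833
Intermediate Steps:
Z(f, M) = -3 + f
-14*Z(5/4 - 1/(-3), 1) + u(3, 6) = -14*(-3 + (5/4 - 1/(-3))) + 6 = -14*(-3 + (5*(¼) - 1*(-⅓))) + 6 = -14*(-3 + (5/4 + ⅓)) + 6 = -14*(-3 + 19/12) + 6 = -14*(-17/12) + 6 = 119/6 + 6 = 155/6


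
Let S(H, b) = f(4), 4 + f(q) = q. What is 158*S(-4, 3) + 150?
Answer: 150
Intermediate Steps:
f(q) = -4 + q
S(H, b) = 0 (S(H, b) = -4 + 4 = 0)
158*S(-4, 3) + 150 = 158*0 + 150 = 0 + 150 = 150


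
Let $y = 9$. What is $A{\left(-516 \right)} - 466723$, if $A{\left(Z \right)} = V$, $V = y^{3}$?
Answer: $-465994$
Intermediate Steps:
$V = 729$ ($V = 9^{3} = 729$)
$A{\left(Z \right)} = 729$
$A{\left(-516 \right)} - 466723 = 729 - 466723 = -465994$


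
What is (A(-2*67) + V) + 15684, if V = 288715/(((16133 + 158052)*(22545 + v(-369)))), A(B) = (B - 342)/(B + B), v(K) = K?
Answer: 115986311697035/7394362272 ≈ 15686.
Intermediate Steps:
A(B) = (-342 + B)/(2*B) (A(B) = (-342 + B)/((2*B)) = (-342 + B)*(1/(2*B)) = (-342 + B)/(2*B))
V = 8249/110363616 (V = 288715/(((16133 + 158052)*(22545 - 369))) = 288715/((174185*22176)) = 288715/3862726560 = 288715*(1/3862726560) = 8249/110363616 ≈ 7.4744e-5)
(A(-2*67) + V) + 15684 = ((-342 - 2*67)/(2*((-2*67))) + 8249/110363616) + 15684 = ((1/2)*(-342 - 134)/(-134) + 8249/110363616) + 15684 = ((1/2)*(-1/134)*(-476) + 8249/110363616) + 15684 = (119/67 + 8249/110363616) + 15684 = 13133822987/7394362272 + 15684 = 115986311697035/7394362272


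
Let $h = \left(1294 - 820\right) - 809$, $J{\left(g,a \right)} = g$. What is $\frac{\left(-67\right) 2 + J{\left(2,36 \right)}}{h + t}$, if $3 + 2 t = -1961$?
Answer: $\frac{44}{439} \approx 0.10023$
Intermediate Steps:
$t = -982$ ($t = - \frac{3}{2} + \frac{1}{2} \left(-1961\right) = - \frac{3}{2} - \frac{1961}{2} = -982$)
$h = -335$ ($h = 474 - 809 = -335$)
$\frac{\left(-67\right) 2 + J{\left(2,36 \right)}}{h + t} = \frac{\left(-67\right) 2 + 2}{-335 - 982} = \frac{-134 + 2}{-1317} = \left(-132\right) \left(- \frac{1}{1317}\right) = \frac{44}{439}$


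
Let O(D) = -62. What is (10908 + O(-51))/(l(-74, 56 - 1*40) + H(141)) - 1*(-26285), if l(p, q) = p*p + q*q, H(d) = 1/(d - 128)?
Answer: 1958820343/74517 ≈ 26287.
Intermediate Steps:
H(d) = 1/(-128 + d)
l(p, q) = p² + q²
(10908 + O(-51))/(l(-74, 56 - 1*40) + H(141)) - 1*(-26285) = (10908 - 62)/(((-74)² + (56 - 1*40)²) + 1/(-128 + 141)) - 1*(-26285) = 10846/((5476 + (56 - 40)²) + 1/13) + 26285 = 10846/((5476 + 16²) + 1/13) + 26285 = 10846/((5476 + 256) + 1/13) + 26285 = 10846/(5732 + 1/13) + 26285 = 10846/(74517/13) + 26285 = 10846*(13/74517) + 26285 = 140998/74517 + 26285 = 1958820343/74517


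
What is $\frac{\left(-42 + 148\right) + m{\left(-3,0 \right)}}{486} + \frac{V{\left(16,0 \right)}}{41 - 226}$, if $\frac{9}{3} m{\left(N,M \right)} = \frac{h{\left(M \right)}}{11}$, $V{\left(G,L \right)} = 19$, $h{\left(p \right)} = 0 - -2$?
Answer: $\frac{171389}{1483515} \approx 0.11553$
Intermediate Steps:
$h{\left(p \right)} = 2$ ($h{\left(p \right)} = 0 + 2 = 2$)
$m{\left(N,M \right)} = \frac{2}{33}$ ($m{\left(N,M \right)} = \frac{2 \cdot \frac{1}{11}}{3} = \frac{1}{3} \cdot \frac{2}{11} = \frac{2}{33}$)
$\frac{\left(-42 + 148\right) + m{\left(-3,0 \right)}}{486} + \frac{V{\left(16,0 \right)}}{41 - 226} = \frac{\left(-42 + 148\right) + \frac{2}{33}}{486} + \frac{19}{41 - 226} = \left(106 + \frac{2}{33}\right) \frac{1}{486} + \frac{19}{-185} = \frac{3500}{33} \cdot \frac{1}{486} + 19 \left(- \frac{1}{185}\right) = \frac{1750}{8019} - \frac{19}{185} = \frac{171389}{1483515}$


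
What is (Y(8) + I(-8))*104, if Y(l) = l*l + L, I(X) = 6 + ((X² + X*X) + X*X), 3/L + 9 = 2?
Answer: 190424/7 ≈ 27203.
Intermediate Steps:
L = -3/7 (L = 3/(-9 + 2) = 3/(-7) = 3*(-⅐) = -3/7 ≈ -0.42857)
I(X) = 6 + 3*X² (I(X) = 6 + ((X² + X²) + X²) = 6 + (2*X² + X²) = 6 + 3*X²)
Y(l) = -3/7 + l² (Y(l) = l*l - 3/7 = l² - 3/7 = -3/7 + l²)
(Y(8) + I(-8))*104 = ((-3/7 + 8²) + (6 + 3*(-8)²))*104 = ((-3/7 + 64) + (6 + 3*64))*104 = (445/7 + (6 + 192))*104 = (445/7 + 198)*104 = (1831/7)*104 = 190424/7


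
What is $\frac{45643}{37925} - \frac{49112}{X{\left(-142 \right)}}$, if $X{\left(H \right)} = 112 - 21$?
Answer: $- \frac{265488441}{493025} \approx -538.49$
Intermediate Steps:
$X{\left(H \right)} = 91$ ($X{\left(H \right)} = 112 - 21 = 91$)
$\frac{45643}{37925} - \frac{49112}{X{\left(-142 \right)}} = \frac{45643}{37925} - \frac{49112}{91} = 45643 \cdot \frac{1}{37925} - \frac{7016}{13} = \frac{45643}{37925} - \frac{7016}{13} = - \frac{265488441}{493025}$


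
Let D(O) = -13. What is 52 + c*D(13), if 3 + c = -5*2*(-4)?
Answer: -429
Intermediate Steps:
c = 37 (c = -3 - 5*2*(-4) = -3 - 10*(-4) = -3 + 40 = 37)
52 + c*D(13) = 52 + 37*(-13) = 52 - 481 = -429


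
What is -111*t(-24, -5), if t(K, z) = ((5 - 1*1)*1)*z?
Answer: 2220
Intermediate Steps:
t(K, z) = 4*z (t(K, z) = ((5 - 1)*1)*z = (4*1)*z = 4*z)
-111*t(-24, -5) = -444*(-5) = -111*(-20) = 2220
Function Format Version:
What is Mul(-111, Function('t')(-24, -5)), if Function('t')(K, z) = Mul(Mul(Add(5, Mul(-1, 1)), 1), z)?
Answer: 2220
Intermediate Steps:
Function('t')(K, z) = Mul(4, z) (Function('t')(K, z) = Mul(Mul(Add(5, -1), 1), z) = Mul(Mul(4, 1), z) = Mul(4, z))
Mul(-111, Function('t')(-24, -5)) = Mul(-111, Mul(4, -5)) = Mul(-111, -20) = 2220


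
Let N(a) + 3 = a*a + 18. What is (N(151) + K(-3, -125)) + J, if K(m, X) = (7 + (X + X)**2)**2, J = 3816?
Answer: 3907151681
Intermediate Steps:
N(a) = 15 + a**2 (N(a) = -3 + (a*a + 18) = -3 + (a**2 + 18) = -3 + (18 + a**2) = 15 + a**2)
K(m, X) = (7 + 4*X**2)**2 (K(m, X) = (7 + (2*X)**2)**2 = (7 + 4*X**2)**2)
(N(151) + K(-3, -125)) + J = ((15 + 151**2) + (7 + 4*(-125)**2)**2) + 3816 = ((15 + 22801) + (7 + 4*15625)**2) + 3816 = (22816 + (7 + 62500)**2) + 3816 = (22816 + 62507**2) + 3816 = (22816 + 3907125049) + 3816 = 3907147865 + 3816 = 3907151681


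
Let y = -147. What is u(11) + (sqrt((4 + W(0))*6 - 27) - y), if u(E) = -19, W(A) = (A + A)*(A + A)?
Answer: 128 + I*sqrt(3) ≈ 128.0 + 1.732*I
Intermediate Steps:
W(A) = 4*A**2 (W(A) = (2*A)*(2*A) = 4*A**2)
u(11) + (sqrt((4 + W(0))*6 - 27) - y) = -19 + (sqrt((4 + 4*0**2)*6 - 27) - 1*(-147)) = -19 + (sqrt((4 + 4*0)*6 - 27) + 147) = -19 + (sqrt((4 + 0)*6 - 27) + 147) = -19 + (sqrt(4*6 - 27) + 147) = -19 + (sqrt(24 - 27) + 147) = -19 + (sqrt(-3) + 147) = -19 + (I*sqrt(3) + 147) = -19 + (147 + I*sqrt(3)) = 128 + I*sqrt(3)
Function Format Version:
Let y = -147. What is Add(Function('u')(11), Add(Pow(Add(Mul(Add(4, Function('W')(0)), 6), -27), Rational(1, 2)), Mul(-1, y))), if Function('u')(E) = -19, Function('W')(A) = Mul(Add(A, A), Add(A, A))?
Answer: Add(128, Mul(I, Pow(3, Rational(1, 2)))) ≈ Add(128.00, Mul(1.7320, I))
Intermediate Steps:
Function('W')(A) = Mul(4, Pow(A, 2)) (Function('W')(A) = Mul(Mul(2, A), Mul(2, A)) = Mul(4, Pow(A, 2)))
Add(Function('u')(11), Add(Pow(Add(Mul(Add(4, Function('W')(0)), 6), -27), Rational(1, 2)), Mul(-1, y))) = Add(-19, Add(Pow(Add(Mul(Add(4, Mul(4, Pow(0, 2))), 6), -27), Rational(1, 2)), Mul(-1, -147))) = Add(-19, Add(Pow(Add(Mul(Add(4, Mul(4, 0)), 6), -27), Rational(1, 2)), 147)) = Add(-19, Add(Pow(Add(Mul(Add(4, 0), 6), -27), Rational(1, 2)), 147)) = Add(-19, Add(Pow(Add(Mul(4, 6), -27), Rational(1, 2)), 147)) = Add(-19, Add(Pow(Add(24, -27), Rational(1, 2)), 147)) = Add(-19, Add(Pow(-3, Rational(1, 2)), 147)) = Add(-19, Add(Mul(I, Pow(3, Rational(1, 2))), 147)) = Add(-19, Add(147, Mul(I, Pow(3, Rational(1, 2))))) = Add(128, Mul(I, Pow(3, Rational(1, 2))))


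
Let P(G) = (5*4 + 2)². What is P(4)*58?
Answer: 28072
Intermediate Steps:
P(G) = 484 (P(G) = (20 + 2)² = 22² = 484)
P(4)*58 = 484*58 = 28072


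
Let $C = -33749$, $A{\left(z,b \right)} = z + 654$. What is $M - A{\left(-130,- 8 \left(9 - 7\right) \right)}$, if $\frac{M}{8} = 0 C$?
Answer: $-524$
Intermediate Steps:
$A{\left(z,b \right)} = 654 + z$
$M = 0$ ($M = 8 \cdot 0 \left(-33749\right) = 8 \cdot 0 = 0$)
$M - A{\left(-130,- 8 \left(9 - 7\right) \right)} = 0 - \left(654 - 130\right) = 0 - 524 = -524$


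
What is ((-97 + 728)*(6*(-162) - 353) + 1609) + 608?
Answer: -833858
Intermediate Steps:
((-97 + 728)*(6*(-162) - 353) + 1609) + 608 = (631*(-972 - 353) + 1609) + 608 = (631*(-1325) + 1609) + 608 = (-836075 + 1609) + 608 = -834466 + 608 = -833858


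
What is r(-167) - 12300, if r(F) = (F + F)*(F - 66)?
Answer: 65522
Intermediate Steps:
r(F) = 2*F*(-66 + F) (r(F) = (2*F)*(-66 + F) = 2*F*(-66 + F))
r(-167) - 12300 = 2*(-167)*(-66 - 167) - 12300 = 2*(-167)*(-233) - 12300 = 77822 - 12300 = 65522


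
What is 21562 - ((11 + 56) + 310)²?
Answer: -120567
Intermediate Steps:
21562 - ((11 + 56) + 310)² = 21562 - (67 + 310)² = 21562 - 1*377² = 21562 - 1*142129 = 21562 - 142129 = -120567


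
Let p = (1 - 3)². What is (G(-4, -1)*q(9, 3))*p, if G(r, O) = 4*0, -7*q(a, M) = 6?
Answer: 0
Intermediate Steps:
q(a, M) = -6/7 (q(a, M) = -⅐*6 = -6/7)
G(r, O) = 0
p = 4 (p = (-2)² = 4)
(G(-4, -1)*q(9, 3))*p = (0*(-6/7))*4 = 0*4 = 0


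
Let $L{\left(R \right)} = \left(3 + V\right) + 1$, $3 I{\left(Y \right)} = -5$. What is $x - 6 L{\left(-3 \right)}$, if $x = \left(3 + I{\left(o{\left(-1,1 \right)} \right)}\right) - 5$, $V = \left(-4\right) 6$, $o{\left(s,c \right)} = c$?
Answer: $\frac{349}{3} \approx 116.33$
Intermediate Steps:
$I{\left(Y \right)} = - \frac{5}{3}$ ($I{\left(Y \right)} = \frac{1}{3} \left(-5\right) = - \frac{5}{3}$)
$V = -24$
$L{\left(R \right)} = -20$ ($L{\left(R \right)} = \left(3 - 24\right) + 1 = -21 + 1 = -20$)
$x = - \frac{11}{3}$ ($x = \left(3 - \frac{5}{3}\right) - 5 = \frac{4}{3} - 5 = - \frac{11}{3} \approx -3.6667$)
$x - 6 L{\left(-3 \right)} = - \frac{11}{3} - -120 = - \frac{11}{3} + 120 = \frac{349}{3}$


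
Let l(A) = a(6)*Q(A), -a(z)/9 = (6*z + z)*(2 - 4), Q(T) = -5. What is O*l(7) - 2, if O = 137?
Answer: -517862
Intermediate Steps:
a(z) = 126*z (a(z) = -9*(6*z + z)*(2 - 4) = -9*7*z*(-2) = -(-126)*z = 126*z)
l(A) = -3780 (l(A) = (126*6)*(-5) = 756*(-5) = -3780)
O*l(7) - 2 = 137*(-3780) - 2 = -517860 - 2 = -517862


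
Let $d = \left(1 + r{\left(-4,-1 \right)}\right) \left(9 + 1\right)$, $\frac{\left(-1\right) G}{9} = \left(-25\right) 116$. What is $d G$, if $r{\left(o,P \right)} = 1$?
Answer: $522000$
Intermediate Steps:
$G = 26100$ ($G = - 9 \left(\left(-25\right) 116\right) = \left(-9\right) \left(-2900\right) = 26100$)
$d = 20$ ($d = \left(1 + 1\right) \left(9 + 1\right) = 2 \cdot 10 = 20$)
$d G = 20 \cdot 26100 = 522000$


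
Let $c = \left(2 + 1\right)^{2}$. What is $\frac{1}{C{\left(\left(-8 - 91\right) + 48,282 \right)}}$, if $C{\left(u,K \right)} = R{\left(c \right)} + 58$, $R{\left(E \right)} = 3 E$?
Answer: $\frac{1}{85} \approx 0.011765$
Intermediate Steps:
$c = 9$ ($c = 3^{2} = 9$)
$C{\left(u,K \right)} = 85$ ($C{\left(u,K \right)} = 3 \cdot 9 + 58 = 27 + 58 = 85$)
$\frac{1}{C{\left(\left(-8 - 91\right) + 48,282 \right)}} = \frac{1}{85}$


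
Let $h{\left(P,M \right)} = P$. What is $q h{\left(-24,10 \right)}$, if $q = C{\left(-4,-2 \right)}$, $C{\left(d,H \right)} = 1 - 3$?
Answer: $48$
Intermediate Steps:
$C{\left(d,H \right)} = -2$ ($C{\left(d,H \right)} = 1 - 3 = -2$)
$q = -2$
$q h{\left(-24,10 \right)} = \left(-2\right) \left(-24\right) = 48$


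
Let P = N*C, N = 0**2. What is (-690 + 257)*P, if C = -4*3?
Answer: 0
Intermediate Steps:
N = 0
C = -12
P = 0 (P = 0*(-12) = 0)
(-690 + 257)*P = (-690 + 257)*0 = -433*0 = 0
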